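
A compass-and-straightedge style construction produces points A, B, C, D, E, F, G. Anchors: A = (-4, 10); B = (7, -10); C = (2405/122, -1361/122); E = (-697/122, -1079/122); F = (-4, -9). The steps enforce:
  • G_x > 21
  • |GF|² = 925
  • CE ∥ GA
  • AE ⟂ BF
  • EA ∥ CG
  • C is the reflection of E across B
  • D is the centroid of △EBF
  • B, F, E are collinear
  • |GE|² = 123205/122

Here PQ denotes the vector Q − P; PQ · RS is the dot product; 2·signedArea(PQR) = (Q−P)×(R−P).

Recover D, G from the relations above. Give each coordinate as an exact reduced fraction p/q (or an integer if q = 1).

1. D_x = -331/366  [D is the centroid of △EBF]
2. D_y = -3397/366  [D is the centroid of △EBF]
   → D = (-331/366, -3397/366)
3. G_x = 1307/61  [CE ∥ GA ∩ EA ∥ CG]
4. G_y = 469/61  [CE ∥ GA ∩ EA ∥ CG]
   → G = (1307/61, 469/61)

D = (-331/366, -3397/366)
G = (1307/61, 469/61)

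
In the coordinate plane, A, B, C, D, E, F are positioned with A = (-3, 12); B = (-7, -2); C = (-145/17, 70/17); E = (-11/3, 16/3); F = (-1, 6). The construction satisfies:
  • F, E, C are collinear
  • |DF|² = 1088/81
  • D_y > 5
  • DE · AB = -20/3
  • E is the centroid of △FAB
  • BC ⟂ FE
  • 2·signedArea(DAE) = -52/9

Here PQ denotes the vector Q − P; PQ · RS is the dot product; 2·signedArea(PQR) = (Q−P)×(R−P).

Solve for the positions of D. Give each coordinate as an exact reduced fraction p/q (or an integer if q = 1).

1. D_x = -41/9  [DE · AB = -20/3 ∩ 2·signedArea(DAE) = -52/9]
2. D_y = 46/9  [DE · AB = -20/3 ∩ 2·signedArea(DAE) = -52/9]
   → D = (-41/9, 46/9)

D = (-41/9, 46/9)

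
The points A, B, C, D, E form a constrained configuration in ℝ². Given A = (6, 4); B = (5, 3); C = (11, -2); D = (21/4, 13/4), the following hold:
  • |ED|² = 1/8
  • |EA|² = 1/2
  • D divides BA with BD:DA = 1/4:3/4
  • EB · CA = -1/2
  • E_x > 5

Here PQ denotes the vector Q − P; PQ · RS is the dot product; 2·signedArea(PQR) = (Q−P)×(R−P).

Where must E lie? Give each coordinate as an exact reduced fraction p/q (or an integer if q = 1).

1. E_x = 11/2  [line 5·x + -6·y + -13/2 = 0 ∩ |ED|² = 1/8]
2. E_y = 7/2  [line 5·x + -6·y + -13/2 = 0 ∩ |ED|² = 1/8]
   → E = (11/2, 7/2)

E = (11/2, 7/2)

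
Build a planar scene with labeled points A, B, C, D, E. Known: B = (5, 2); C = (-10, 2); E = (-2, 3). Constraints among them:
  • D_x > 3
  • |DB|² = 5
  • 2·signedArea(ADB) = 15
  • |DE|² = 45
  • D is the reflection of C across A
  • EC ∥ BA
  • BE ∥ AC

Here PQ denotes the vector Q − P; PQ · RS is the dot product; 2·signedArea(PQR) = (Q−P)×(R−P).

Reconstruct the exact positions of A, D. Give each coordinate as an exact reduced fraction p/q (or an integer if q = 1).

A = (-3, 1)
D = (4, 0)

1. A_x = -3  [BE ∥ AC ∩ EC ∥ BA]
2. A_y = 1  [BE ∥ AC ∩ EC ∥ BA]
   → A = (-3, 1)
3. D_x = 4  [D is the reflection of C across A]
4. D_y = 0  [D is the reflection of C across A]
   → D = (4, 0)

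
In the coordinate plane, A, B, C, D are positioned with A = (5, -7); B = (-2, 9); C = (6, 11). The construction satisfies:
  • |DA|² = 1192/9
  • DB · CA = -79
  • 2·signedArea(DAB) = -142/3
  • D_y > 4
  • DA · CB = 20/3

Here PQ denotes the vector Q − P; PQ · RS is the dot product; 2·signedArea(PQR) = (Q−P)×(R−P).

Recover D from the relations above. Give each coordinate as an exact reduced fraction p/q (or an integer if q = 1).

1. D_x = 3  [DB · CA = -79 ∩ 2·signedArea(DAB) = -142/3]
2. D_y = 13/3  [DB · CA = -79 ∩ 2·signedArea(DAB) = -142/3]
   → D = (3, 13/3)

D = (3, 13/3)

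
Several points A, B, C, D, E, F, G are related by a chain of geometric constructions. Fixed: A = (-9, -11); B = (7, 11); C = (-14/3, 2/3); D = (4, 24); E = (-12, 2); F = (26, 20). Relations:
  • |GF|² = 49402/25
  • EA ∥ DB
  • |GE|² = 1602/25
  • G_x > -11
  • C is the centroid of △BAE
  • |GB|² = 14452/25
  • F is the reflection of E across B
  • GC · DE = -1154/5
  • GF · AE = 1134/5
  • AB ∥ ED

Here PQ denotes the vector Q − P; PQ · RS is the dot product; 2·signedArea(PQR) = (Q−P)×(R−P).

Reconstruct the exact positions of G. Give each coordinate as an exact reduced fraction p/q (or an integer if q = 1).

G = (-51/5, -29/5)

1. G_x = -51/5  [GF · AE = 1134/5 ∩ GC · DE = -1154/5]
2. G_y = -29/5  [GF · AE = 1134/5 ∩ GC · DE = -1154/5]
   → G = (-51/5, -29/5)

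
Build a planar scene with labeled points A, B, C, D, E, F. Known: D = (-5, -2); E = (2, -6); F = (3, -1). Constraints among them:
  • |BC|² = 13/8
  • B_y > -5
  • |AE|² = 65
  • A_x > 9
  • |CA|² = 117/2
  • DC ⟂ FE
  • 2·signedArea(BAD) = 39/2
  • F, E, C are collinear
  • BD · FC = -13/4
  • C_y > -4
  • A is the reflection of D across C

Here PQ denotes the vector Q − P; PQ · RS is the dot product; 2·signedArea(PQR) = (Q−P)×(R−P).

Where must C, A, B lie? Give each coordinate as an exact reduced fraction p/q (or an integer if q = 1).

1. C_x = 5/2  [F, E, C are collinear ∩ DC ⟂ FE]
2. C_y = -7/2  [F, E, C are collinear ∩ DC ⟂ FE]
   → C = (5/2, -7/2)
3. A_x = 10  [A is the reflection of D across C]
4. A_y = -5  [A is the reflection of D across C]
   → A = (10, -5)
5. B_x = 9/4  [line -3·x + -15·y + -129/2 = 0 ∩ |BC|² = 13/8]
6. B_y = -19/4  [line -3·x + -15·y + -129/2 = 0 ∩ |BC|² = 13/8]
   → B = (9/4, -19/4)

A = (10, -5)
B = (9/4, -19/4)
C = (5/2, -7/2)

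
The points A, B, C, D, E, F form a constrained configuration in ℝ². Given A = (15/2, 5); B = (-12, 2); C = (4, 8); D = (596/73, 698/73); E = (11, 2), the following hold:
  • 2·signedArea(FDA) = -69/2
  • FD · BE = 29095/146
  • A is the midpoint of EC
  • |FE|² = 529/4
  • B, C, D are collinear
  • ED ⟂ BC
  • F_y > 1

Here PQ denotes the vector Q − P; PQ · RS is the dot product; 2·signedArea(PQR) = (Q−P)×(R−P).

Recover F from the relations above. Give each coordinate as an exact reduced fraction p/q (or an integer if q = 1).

F = (-1/2, 2)

1. F_x = -1/2  [2·signedArea(FDA) = -69/2 ∩ FD · BE = 29095/146]
2. F_y = 2  [2·signedArea(FDA) = -69/2 ∩ FD · BE = 29095/146]
   → F = (-1/2, 2)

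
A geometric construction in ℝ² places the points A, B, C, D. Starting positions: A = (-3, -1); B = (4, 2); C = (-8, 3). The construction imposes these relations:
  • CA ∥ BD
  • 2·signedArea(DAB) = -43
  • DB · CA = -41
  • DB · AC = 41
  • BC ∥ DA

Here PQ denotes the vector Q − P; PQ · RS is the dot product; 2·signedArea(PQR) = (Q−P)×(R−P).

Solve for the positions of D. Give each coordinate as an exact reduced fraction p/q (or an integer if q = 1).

1. D_x = 9  [BC ∥ DA ∩ CA ∥ BD]
2. D_y = -2  [BC ∥ DA ∩ CA ∥ BD]
   → D = (9, -2)

D = (9, -2)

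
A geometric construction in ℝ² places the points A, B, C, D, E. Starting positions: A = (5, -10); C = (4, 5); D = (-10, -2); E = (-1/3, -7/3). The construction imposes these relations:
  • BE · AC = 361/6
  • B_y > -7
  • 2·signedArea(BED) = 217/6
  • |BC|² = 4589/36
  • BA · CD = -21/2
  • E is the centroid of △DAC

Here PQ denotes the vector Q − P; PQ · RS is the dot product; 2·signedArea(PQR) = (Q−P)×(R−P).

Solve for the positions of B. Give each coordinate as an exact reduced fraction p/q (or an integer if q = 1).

1. B_x = 7/3  [BA · CD = -21/2 ∩ 2·signedArea(BED) = 217/6]
2. B_y = -37/6  [BA · CD = -21/2 ∩ 2·signedArea(BED) = 217/6]
   → B = (7/3, -37/6)

B = (7/3, -37/6)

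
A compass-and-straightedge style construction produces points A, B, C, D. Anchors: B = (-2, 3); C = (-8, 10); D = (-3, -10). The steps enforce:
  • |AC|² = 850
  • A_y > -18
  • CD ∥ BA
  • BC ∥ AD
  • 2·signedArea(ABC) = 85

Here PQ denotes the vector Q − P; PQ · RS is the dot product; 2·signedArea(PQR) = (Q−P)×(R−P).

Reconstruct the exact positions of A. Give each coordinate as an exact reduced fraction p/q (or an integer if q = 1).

A = (3, -17)

1. A_x = 3  [BC ∥ AD ∩ CD ∥ BA]
2. A_y = -17  [BC ∥ AD ∩ CD ∥ BA]
   → A = (3, -17)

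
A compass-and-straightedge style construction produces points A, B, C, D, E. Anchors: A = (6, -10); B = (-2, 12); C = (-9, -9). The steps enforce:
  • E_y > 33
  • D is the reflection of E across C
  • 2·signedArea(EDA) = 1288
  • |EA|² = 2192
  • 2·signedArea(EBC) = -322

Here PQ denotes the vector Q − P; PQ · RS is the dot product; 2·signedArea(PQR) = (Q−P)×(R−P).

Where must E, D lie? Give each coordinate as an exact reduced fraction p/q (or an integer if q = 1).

1. E_x = -10  [line 21·x + -7·y + 448 = 0 ∩ |EA|² = 2192]
2. E_y = 34  [line 21·x + -7·y + 448 = 0 ∩ |EA|² = 2192]
   → E = (-10, 34)
3. D_x = -8  [2·signedArea(EDA) = 1288 ∩ D is the reflection of E across C]
4. D_y = -52  [2·signedArea(EDA) = 1288 ∩ D is the reflection of E across C]
   → D = (-8, -52)

D = (-8, -52)
E = (-10, 34)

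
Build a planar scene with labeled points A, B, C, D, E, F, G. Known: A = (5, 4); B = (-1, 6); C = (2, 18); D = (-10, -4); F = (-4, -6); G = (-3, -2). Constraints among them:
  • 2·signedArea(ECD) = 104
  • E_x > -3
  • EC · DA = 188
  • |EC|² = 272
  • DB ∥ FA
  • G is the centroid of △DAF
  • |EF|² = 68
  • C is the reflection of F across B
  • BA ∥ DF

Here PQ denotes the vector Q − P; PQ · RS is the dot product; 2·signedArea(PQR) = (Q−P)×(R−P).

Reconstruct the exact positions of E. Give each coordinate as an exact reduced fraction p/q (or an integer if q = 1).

E = (-2, 2)

1. E_x = -2  [2·signedArea(ECD) = 104 ∩ EC · DA = 188]
2. E_y = 2  [2·signedArea(ECD) = 104 ∩ EC · DA = 188]
   → E = (-2, 2)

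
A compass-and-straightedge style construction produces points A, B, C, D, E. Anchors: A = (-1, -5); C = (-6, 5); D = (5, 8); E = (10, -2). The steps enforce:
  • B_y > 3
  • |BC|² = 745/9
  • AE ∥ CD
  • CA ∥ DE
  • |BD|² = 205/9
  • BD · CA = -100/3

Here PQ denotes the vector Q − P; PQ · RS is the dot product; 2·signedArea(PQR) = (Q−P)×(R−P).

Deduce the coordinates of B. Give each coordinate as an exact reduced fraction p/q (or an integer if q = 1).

B = (3, 11/3)

1. B_x = 3  [line -5·x + 10·y + -65/3 = 0 ∩ |BC|² = 745/9]
2. B_y = 11/3  [line -5·x + 10·y + -65/3 = 0 ∩ |BC|² = 745/9]
   → B = (3, 11/3)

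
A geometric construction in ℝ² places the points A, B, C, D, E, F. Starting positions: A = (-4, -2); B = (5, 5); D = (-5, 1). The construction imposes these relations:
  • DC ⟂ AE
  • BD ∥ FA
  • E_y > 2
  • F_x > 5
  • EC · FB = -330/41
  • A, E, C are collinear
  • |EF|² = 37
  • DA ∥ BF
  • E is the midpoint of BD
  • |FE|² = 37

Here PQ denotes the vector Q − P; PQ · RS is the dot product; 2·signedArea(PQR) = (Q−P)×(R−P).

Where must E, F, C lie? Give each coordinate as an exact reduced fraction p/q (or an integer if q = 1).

C = (-120/41, -27/41)
E = (0, 3)
F = (6, 2)

1. E_x = 0  [E is the midpoint of BD]
2. E_y = 3  [E is the midpoint of BD]
   → E = (0, 3)
3. F_x = 6  [BD ∥ FA ∩ DA ∥ BF]
4. F_y = 2  [BD ∥ FA ∩ DA ∥ BF]
   → F = (6, 2)
5. C_x = -120/41  [A, E, C are collinear ∩ DC ⟂ AE]
6. C_y = -27/41  [A, E, C are collinear ∩ DC ⟂ AE]
   → C = (-120/41, -27/41)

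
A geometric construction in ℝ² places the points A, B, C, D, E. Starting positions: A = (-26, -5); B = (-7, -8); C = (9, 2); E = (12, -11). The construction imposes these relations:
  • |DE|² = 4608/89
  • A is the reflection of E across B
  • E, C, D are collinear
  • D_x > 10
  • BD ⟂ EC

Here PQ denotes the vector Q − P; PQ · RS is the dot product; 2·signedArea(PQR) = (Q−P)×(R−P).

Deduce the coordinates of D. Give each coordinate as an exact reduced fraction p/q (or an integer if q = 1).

D = (924/89, -355/89)

1. D_x = 924/89  [E, C, D are collinear ∩ BD ⟂ EC]
2. D_y = -355/89  [E, C, D are collinear ∩ BD ⟂ EC]
   → D = (924/89, -355/89)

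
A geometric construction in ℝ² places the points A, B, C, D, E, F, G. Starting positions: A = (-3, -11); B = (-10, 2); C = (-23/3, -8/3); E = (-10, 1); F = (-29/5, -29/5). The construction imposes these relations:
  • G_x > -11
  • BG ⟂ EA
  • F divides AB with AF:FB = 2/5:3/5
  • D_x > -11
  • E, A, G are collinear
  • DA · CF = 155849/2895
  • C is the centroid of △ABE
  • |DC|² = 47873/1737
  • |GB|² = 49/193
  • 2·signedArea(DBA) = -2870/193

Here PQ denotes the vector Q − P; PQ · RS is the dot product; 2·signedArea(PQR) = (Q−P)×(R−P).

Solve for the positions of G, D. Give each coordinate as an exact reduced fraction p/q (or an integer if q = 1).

D = (-2098/193, 288/193)
G = (-2014/193, 337/193)

1. G_x = -2014/193  [E, A, G are collinear ∩ BG ⟂ EA]
2. G_y = 337/193  [E, A, G are collinear ∩ BG ⟂ EA]
   → G = (-2014/193, 337/193)
3. D_x = -2098/193  [2·signedArea(DBA) = -2870/193 ∩ DA · CF = 155849/2895]
4. D_y = 288/193  [2·signedArea(DBA) = -2870/193 ∩ DA · CF = 155849/2895]
   → D = (-2098/193, 288/193)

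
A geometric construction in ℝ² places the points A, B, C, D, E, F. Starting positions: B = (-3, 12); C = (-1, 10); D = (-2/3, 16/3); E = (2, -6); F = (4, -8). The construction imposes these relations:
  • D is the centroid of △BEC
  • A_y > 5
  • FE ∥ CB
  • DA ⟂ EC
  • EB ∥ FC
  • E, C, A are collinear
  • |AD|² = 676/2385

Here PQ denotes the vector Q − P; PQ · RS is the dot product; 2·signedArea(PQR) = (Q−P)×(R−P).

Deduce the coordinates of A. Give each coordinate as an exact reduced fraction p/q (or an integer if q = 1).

A = (-38/265, 4318/795)

1. A_x = -38/265  [E, C, A are collinear ∩ DA ⟂ EC]
2. A_y = 4318/795  [E, C, A are collinear ∩ DA ⟂ EC]
   → A = (-38/265, 4318/795)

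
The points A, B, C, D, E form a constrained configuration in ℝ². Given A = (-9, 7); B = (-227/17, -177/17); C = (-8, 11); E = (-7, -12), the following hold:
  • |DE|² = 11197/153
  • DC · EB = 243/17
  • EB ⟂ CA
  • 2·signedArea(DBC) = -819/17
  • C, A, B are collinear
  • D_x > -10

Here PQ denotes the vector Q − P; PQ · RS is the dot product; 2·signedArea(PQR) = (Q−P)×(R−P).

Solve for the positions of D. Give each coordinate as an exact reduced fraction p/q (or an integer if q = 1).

1. D_x = -482/51  [line -364/17·x + 91/17·y + -182 = 0 ∩ |DE|² = 11197/153]
2. D_y = -194/51  [line -364/17·x + 91/17·y + -182 = 0 ∩ |DE|² = 11197/153]
   → D = (-482/51, -194/51)

D = (-482/51, -194/51)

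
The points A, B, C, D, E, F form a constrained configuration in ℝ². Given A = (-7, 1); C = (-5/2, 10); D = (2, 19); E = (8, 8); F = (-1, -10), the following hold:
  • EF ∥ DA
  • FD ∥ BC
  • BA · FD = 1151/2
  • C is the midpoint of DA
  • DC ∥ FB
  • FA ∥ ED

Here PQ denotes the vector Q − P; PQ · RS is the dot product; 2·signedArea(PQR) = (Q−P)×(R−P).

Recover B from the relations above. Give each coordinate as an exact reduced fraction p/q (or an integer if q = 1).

B = (-11/2, -19)

1. B_x = -11/2  [FD ∥ BC ∩ DC ∥ FB]
2. B_y = -19  [FD ∥ BC ∩ DC ∥ FB]
   → B = (-11/2, -19)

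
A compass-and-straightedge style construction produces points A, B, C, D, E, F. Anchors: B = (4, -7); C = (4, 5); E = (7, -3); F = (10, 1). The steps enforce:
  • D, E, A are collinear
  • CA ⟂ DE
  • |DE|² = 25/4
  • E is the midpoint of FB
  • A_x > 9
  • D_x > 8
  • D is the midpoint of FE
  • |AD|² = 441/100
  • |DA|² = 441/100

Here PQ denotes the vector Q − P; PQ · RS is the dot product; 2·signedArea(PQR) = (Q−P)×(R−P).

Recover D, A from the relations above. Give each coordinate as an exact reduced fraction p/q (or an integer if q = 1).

A = (244/25, 17/25)
D = (17/2, -1)

1. D_x = 17/2  [D is the midpoint of FE]
2. D_y = -1  [D is the midpoint of FE]
   → D = (17/2, -1)
3. A_x = 244/25  [D, E, A are collinear ∩ CA ⟂ DE]
4. A_y = 17/25  [D, E, A are collinear ∩ CA ⟂ DE]
   → A = (244/25, 17/25)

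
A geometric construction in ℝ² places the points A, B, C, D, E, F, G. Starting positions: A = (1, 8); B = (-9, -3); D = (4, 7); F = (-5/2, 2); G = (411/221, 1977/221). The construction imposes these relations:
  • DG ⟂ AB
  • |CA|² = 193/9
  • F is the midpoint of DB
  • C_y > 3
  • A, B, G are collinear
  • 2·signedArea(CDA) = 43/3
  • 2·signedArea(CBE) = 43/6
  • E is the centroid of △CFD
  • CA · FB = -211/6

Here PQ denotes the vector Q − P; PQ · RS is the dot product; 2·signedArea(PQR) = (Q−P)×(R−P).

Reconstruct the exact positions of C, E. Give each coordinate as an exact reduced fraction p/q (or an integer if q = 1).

1. C_x = -4/3  [2·signedArea(CDA) = 43/3 ∩ CA · FB = -211/6]
2. C_y = 4  [2·signedArea(CDA) = 43/3 ∩ CA · FB = -211/6]
   → C = (-4/3, 4)
3. E_x = 1/18  [2·signedArea(CBE) = 43/6 ∩ E is the centroid of △CFD]
4. E_y = 13/3  [2·signedArea(CBE) = 43/6 ∩ E is the centroid of △CFD]
   → E = (1/18, 13/3)

C = (-4/3, 4)
E = (1/18, 13/3)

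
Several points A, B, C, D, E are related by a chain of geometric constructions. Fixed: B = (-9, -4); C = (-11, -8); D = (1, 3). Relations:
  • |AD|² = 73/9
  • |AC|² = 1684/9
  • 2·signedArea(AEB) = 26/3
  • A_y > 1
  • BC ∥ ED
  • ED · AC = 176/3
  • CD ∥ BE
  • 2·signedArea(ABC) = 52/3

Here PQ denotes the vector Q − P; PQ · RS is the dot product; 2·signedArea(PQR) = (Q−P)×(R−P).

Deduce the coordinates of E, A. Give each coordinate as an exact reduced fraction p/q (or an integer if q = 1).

A = (-5/3, 2)
E = (3, 7)

1. E_x = 3  [BC ∥ ED ∩ CD ∥ BE]
2. E_y = 7  [BC ∥ ED ∩ CD ∥ BE]
   → E = (3, 7)
3. A_x = -5/3  [2·signedArea(ABC) = 52/3 ∩ ED · AC = 176/3]
4. A_y = 2  [2·signedArea(ABC) = 52/3 ∩ ED · AC = 176/3]
   → A = (-5/3, 2)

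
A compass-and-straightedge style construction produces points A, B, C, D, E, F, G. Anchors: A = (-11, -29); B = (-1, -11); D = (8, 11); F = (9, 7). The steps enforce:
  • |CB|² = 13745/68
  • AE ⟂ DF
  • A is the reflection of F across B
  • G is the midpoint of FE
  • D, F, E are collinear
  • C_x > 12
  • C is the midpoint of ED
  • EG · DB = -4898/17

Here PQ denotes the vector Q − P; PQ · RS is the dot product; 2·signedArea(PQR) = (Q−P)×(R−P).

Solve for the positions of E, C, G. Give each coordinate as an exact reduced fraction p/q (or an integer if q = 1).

C = (413/34, -95/17)
E = (277/17, -377/17)
G = (215/17, -129/17)

1. E_x = 277/17  [D, F, E are collinear ∩ AE ⟂ DF]
2. E_y = -377/17  [D, F, E are collinear ∩ AE ⟂ DF]
   → E = (277/17, -377/17)
3. C_x = 413/34  [C is the midpoint of ED]
4. C_y = -95/17  [C is the midpoint of ED]
   → C = (413/34, -95/17)
5. G_x = 215/17  [G is the midpoint of FE]
6. G_y = -129/17  [G is the midpoint of FE]
   → G = (215/17, -129/17)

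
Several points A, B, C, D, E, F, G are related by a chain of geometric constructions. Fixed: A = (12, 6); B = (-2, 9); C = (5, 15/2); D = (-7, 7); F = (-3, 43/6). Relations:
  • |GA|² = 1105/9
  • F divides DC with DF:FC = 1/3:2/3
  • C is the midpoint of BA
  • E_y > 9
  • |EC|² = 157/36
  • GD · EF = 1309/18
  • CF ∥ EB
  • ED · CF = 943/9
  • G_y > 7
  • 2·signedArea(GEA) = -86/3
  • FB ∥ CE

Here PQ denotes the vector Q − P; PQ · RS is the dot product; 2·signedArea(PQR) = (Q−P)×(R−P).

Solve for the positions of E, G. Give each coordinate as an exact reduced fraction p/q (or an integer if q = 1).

E = (6, 28/3)
G = (1, 22/3)

1. E_x = 6  [CF ∥ EB ∩ FB ∥ CE]
2. E_y = 28/3  [CF ∥ EB ∩ FB ∥ CE]
   → E = (6, 28/3)
3. G_x = 1  [2·signedArea(GEA) = -86/3 ∩ GD · EF = 1309/18]
4. G_y = 22/3  [2·signedArea(GEA) = -86/3 ∩ GD · EF = 1309/18]
   → G = (1, 22/3)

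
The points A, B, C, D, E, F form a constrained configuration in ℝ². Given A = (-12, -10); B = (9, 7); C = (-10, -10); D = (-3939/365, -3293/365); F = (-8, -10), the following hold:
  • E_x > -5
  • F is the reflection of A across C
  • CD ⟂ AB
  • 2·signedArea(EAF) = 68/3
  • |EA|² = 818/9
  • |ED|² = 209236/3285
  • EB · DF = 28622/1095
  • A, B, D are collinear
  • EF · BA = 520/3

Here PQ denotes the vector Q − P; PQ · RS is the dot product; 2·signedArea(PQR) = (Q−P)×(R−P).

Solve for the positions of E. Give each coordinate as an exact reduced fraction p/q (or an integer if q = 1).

1. E_x = -13/3  [EB · DF = 28622/1095 ∩ EF · BA = 520/3]
2. E_y = -13/3  [EB · DF = 28622/1095 ∩ EF · BA = 520/3]
   → E = (-13/3, -13/3)

E = (-13/3, -13/3)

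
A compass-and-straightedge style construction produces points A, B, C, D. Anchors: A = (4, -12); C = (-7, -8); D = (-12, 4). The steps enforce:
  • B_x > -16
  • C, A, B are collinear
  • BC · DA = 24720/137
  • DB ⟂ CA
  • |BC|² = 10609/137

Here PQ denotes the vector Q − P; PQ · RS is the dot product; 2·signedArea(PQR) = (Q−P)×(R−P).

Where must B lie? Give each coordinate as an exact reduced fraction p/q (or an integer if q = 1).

1. B_x = -2092/137  [C, A, B are collinear ∩ DB ⟂ CA]
2. B_y = -684/137  [C, A, B are collinear ∩ DB ⟂ CA]
   → B = (-2092/137, -684/137)

B = (-2092/137, -684/137)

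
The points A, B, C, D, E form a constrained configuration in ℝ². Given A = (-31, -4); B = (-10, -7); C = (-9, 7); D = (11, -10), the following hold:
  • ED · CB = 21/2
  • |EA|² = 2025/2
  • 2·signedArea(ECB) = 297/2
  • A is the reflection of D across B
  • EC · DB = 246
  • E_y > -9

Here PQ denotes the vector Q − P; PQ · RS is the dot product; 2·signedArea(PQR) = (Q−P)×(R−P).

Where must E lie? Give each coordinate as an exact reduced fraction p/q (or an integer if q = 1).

E = (1/2, -17/2)

1. E_x = 1/2  [ED · CB = 21/2 ∩ 2·signedArea(ECB) = 297/2]
2. E_y = -17/2  [ED · CB = 21/2 ∩ 2·signedArea(ECB) = 297/2]
   → E = (1/2, -17/2)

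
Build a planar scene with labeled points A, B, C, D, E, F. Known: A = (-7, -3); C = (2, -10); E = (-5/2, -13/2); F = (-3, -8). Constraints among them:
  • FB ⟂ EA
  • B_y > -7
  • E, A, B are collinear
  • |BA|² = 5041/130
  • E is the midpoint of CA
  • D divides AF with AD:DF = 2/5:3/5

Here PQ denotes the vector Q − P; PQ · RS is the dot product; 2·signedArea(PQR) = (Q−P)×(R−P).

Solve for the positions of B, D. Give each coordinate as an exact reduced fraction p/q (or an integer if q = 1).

1. B_x = -271/130  [E, A, B are collinear ∩ FB ⟂ EA]
2. B_y = -887/130  [E, A, B are collinear ∩ FB ⟂ EA]
   → B = (-271/130, -887/130)
3. D_x = -27/5  [D divides AF with AD:DF = 2/5:3/5]
4. D_y = -5  [D divides AF with AD:DF = 2/5:3/5]
   → D = (-27/5, -5)

B = (-271/130, -887/130)
D = (-27/5, -5)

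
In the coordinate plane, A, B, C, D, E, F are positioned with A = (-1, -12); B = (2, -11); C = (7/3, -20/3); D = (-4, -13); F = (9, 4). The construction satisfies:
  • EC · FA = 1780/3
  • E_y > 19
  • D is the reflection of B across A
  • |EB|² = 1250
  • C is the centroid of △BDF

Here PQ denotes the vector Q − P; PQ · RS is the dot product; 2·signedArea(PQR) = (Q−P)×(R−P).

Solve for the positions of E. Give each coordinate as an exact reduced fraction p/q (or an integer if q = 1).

1. E_x = 19  [line 10·x + 16·y + -510 = 0 ∩ |EB|² = 1250]
2. E_y = 20  [line 10·x + 16·y + -510 = 0 ∩ |EB|² = 1250]
   → E = (19, 20)

E = (19, 20)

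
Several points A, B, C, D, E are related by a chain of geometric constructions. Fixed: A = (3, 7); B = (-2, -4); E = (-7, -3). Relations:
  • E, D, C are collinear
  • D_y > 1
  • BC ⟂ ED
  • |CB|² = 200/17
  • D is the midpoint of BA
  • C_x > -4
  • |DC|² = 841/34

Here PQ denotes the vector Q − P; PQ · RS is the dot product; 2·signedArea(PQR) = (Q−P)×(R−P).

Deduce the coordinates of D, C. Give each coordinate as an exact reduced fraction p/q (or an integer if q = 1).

C = (-64/17, -18/17)
D = (1/2, 3/2)

1. D_x = 1/2  [D is the midpoint of BA]
2. D_y = 3/2  [D is the midpoint of BA]
   → D = (1/2, 3/2)
3. C_x = -64/17  [E, D, C are collinear ∩ BC ⟂ ED]
4. C_y = -18/17  [E, D, C are collinear ∩ BC ⟂ ED]
   → C = (-64/17, -18/17)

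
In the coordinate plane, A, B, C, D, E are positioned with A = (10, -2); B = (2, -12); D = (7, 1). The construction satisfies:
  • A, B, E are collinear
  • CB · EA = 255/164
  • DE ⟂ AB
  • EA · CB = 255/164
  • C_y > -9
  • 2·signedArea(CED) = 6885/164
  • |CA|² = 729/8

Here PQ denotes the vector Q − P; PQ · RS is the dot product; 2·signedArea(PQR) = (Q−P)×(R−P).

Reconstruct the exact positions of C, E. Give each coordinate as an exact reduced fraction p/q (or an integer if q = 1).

C = (13/4, -35/4)
E = (422/41, -67/41)

1. E_x = 422/41  [A, B, E are collinear ∩ DE ⟂ AB]
2. E_y = -67/41  [A, B, E are collinear ∩ DE ⟂ AB]
   → E = (422/41, -67/41)
3. C_x = 13/4  [line 12/41·x + 15/41·y + 9/4 = 0 ∩ |CA|² = 729/8]
4. C_y = -35/4  [line 12/41·x + 15/41·y + 9/4 = 0 ∩ |CA|² = 729/8]
   → C = (13/4, -35/4)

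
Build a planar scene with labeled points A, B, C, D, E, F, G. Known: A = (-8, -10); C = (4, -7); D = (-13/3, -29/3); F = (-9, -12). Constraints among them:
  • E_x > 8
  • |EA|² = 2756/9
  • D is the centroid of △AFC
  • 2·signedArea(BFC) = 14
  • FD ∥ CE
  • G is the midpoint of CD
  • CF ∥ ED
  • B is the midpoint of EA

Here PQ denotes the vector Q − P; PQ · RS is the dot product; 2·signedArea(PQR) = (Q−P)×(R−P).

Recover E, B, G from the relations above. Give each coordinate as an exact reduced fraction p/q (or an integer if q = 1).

1. E_x = 26/3  [CF ∥ ED ∩ FD ∥ CE]
2. E_y = -14/3  [CF ∥ ED ∩ FD ∥ CE]
   → E = (26/3, -14/3)
3. B_x = 1/3  [B is the midpoint of EA]
4. B_y = -22/3  [B is the midpoint of EA]
   → B = (1/3, -22/3)
5. G_x = -1/6  [G is the midpoint of CD]
6. G_y = -25/3  [G is the midpoint of CD]
   → G = (-1/6, -25/3)

B = (1/3, -22/3)
E = (26/3, -14/3)
G = (-1/6, -25/3)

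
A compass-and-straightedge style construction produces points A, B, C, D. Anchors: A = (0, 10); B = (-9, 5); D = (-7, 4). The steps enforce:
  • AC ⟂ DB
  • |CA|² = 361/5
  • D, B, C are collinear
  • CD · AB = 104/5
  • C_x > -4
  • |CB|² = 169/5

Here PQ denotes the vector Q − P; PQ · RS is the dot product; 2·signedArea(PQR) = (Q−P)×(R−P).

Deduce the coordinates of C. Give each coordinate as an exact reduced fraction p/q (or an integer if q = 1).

C = (-19/5, 12/5)

1. C_x = -19/5  [D, B, C are collinear ∩ AC ⟂ DB]
2. C_y = 12/5  [D, B, C are collinear ∩ AC ⟂ DB]
   → C = (-19/5, 12/5)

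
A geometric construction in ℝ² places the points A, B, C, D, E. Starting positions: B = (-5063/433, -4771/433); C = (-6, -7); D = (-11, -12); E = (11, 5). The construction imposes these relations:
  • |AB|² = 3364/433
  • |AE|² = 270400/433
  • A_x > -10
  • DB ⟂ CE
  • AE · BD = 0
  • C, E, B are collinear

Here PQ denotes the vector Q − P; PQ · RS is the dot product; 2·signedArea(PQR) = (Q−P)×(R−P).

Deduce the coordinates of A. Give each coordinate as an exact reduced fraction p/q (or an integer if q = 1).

1. A_x = -4077/433  [line -300/433·x + 425/433·y + 1175/433 = 0 ∩ |AB|² = 3364/433]
2. A_y = -4075/433  [line -300/433·x + 425/433·y + 1175/433 = 0 ∩ |AB|² = 3364/433]
   → A = (-4077/433, -4075/433)

A = (-4077/433, -4075/433)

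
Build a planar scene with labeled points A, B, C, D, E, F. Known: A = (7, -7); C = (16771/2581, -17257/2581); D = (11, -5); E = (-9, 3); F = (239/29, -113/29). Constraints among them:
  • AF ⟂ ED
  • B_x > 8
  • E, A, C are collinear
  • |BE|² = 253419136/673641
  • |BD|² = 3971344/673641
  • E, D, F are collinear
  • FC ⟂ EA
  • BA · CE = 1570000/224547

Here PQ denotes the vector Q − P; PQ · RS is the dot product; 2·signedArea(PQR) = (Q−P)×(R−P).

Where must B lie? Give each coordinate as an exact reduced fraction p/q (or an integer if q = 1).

1. B_x = 66433/7743  [line 40000/2581·x + -25000/2581·y + -41155000/224547 = 0 ∩ |BE|² = 253419136/673641]
2. B_y = -40219/7743  [line 40000/2581·x + -25000/2581·y + -41155000/224547 = 0 ∩ |BE|² = 253419136/673641]
   → B = (66433/7743, -40219/7743)

B = (66433/7743, -40219/7743)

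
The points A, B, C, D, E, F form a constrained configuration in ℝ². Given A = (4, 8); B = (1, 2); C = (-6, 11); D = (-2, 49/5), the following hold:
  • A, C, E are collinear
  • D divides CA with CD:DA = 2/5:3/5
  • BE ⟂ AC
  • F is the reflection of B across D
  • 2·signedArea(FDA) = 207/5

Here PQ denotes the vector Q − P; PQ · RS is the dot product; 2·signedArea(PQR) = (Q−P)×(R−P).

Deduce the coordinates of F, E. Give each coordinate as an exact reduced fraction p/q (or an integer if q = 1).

1. F_x = -5  [F is the reflection of B across D]
2. F_y = 88/5  [F is the reflection of B across D]
   → F = (-5, 88/5)
3. E_x = 316/109  [A, C, E are collinear ∩ BE ⟂ AC]
4. E_y = 908/109  [A, C, E are collinear ∩ BE ⟂ AC]
   → E = (316/109, 908/109)

E = (316/109, 908/109)
F = (-5, 88/5)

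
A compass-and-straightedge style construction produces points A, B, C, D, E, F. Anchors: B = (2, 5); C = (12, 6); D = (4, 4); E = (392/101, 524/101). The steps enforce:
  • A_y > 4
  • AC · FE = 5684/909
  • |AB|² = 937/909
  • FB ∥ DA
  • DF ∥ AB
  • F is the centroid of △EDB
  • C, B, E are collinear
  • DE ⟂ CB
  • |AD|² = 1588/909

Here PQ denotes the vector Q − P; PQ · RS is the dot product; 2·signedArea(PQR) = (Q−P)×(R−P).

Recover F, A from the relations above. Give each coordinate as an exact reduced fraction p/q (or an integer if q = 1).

A = (820/303, 1294/303)
F = (998/303, 1433/303)

1. F_x = 998/303  [F is the centroid of △EDB]
2. F_y = 1433/303  [F is the centroid of △EDB]
   → F = (998/303, 1433/303)
3. A_x = 820/303  [DF ∥ AB ∩ FB ∥ DA]
4. A_y = 1294/303  [DF ∥ AB ∩ FB ∥ DA]
   → A = (820/303, 1294/303)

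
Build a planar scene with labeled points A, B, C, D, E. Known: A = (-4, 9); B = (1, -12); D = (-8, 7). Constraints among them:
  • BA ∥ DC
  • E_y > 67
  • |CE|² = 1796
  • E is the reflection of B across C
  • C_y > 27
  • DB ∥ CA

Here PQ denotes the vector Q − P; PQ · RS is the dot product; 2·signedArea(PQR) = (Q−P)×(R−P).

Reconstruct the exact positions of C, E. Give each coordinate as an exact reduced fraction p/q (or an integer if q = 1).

C = (-13, 28)
E = (-27, 68)

1. C_x = -13  [DB ∥ CA ∩ BA ∥ DC]
2. C_y = 28  [DB ∥ CA ∩ BA ∥ DC]
   → C = (-13, 28)
3. E_x = -27  [E is the reflection of B across C]
4. E_y = 68  [E is the reflection of B across C]
   → E = (-27, 68)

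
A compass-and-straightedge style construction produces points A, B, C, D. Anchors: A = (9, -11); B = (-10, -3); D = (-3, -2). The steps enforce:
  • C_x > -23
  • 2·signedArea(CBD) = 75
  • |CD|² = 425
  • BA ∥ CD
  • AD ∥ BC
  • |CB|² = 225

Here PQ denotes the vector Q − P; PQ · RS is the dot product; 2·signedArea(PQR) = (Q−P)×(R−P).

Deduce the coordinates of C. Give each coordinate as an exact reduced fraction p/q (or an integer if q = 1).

1. C_x = -22  [BA ∥ CD ∩ AD ∥ BC]
2. C_y = 6  [BA ∥ CD ∩ AD ∥ BC]
   → C = (-22, 6)

C = (-22, 6)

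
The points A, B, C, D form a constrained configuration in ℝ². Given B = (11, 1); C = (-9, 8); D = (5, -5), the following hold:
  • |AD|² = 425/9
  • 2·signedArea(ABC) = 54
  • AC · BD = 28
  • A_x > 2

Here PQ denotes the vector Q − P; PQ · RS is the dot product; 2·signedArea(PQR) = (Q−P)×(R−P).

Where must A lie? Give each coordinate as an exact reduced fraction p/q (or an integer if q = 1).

A = (7/3, 4/3)

1. A_x = 7/3  [2·signedArea(ABC) = 54 ∩ AC · BD = 28]
2. A_y = 4/3  [2·signedArea(ABC) = 54 ∩ AC · BD = 28]
   → A = (7/3, 4/3)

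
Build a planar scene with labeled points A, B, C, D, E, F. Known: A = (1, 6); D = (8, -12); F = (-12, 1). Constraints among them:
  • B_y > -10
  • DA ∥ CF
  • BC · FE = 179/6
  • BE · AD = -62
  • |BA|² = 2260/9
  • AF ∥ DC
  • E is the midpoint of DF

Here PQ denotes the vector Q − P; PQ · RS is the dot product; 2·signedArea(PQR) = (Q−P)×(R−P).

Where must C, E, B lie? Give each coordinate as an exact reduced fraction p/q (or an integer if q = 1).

1. C_x = -5  [DA ∥ CF ∩ AF ∥ DC]
2. C_y = -17  [DA ∥ CF ∩ AF ∥ DC]
   → C = (-5, -17)
3. E_x = -2  [E is the midpoint of DF]
4. E_y = -11/2  [E is the midpoint of DF]
   → E = (-2, -11/2)
5. B_x = -3  [BC · FE = 179/6 ∩ BE · AD = -62]
6. B_y = -28/3  [BC · FE = 179/6 ∩ BE · AD = -62]
   → B = (-3, -28/3)

B = (-3, -28/3)
C = (-5, -17)
E = (-2, -11/2)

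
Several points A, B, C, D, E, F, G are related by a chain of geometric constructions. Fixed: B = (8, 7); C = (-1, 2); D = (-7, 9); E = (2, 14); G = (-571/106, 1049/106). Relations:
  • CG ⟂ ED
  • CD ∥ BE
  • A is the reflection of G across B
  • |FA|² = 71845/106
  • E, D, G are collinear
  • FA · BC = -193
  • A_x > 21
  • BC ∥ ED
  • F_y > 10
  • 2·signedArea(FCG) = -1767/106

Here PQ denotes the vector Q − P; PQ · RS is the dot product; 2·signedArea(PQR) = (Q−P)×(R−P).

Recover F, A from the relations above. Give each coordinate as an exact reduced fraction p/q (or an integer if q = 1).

A = (2267/106, 435/106)
F = (-200/53, 572/53)

1. A_x = 2267/106  [A is the reflection of G across B]
2. A_y = 435/106  [A is the reflection of G across B]
   → A = (2267/106, 435/106)
3. F_x = -200/53  [line -837/106·x + -465/106·y + 930/53 = 0 ∩ |FA|² = 71845/106]
4. F_y = 572/53  [line -837/106·x + -465/106·y + 930/53 = 0 ∩ |FA|² = 71845/106]
   → F = (-200/53, 572/53)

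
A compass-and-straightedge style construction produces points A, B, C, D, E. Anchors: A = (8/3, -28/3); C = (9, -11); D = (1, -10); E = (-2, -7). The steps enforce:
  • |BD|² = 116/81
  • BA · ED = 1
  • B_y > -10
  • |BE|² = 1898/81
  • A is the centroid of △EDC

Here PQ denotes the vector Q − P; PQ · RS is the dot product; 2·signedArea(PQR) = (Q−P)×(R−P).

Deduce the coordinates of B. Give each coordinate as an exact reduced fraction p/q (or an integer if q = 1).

B = (19/9, -86/9)

1. B_x = 19/9  [line -3·x + 3·y + 35 = 0 ∩ |BD|² = 116/81]
2. B_y = -86/9  [line -3·x + 3·y + 35 = 0 ∩ |BD|² = 116/81]
   → B = (19/9, -86/9)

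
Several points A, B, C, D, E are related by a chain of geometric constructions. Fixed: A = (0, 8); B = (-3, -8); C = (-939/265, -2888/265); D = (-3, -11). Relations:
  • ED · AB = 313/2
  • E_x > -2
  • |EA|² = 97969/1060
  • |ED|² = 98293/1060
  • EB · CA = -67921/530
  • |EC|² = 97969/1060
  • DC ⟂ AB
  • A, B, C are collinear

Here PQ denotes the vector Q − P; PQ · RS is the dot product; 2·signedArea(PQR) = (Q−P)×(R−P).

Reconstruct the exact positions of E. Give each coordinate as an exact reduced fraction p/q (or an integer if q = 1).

E = (-939/530, -384/265)

1. E_x = -939/530  [line 3·x + 16·y + 57/2 = 0 ∩ |EC|² = 97969/1060]
2. E_y = -384/265  [line 3·x + 16·y + 57/2 = 0 ∩ |EC|² = 97969/1060]
   → E = (-939/530, -384/265)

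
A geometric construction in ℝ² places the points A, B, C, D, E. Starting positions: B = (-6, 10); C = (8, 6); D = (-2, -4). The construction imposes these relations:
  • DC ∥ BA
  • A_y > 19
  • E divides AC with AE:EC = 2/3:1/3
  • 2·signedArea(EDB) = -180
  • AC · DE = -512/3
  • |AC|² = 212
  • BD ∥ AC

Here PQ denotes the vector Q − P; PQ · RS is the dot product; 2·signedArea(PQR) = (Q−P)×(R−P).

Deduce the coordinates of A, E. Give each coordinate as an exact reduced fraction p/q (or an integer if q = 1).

1. A_x = 4  [BD ∥ AC ∩ DC ∥ BA]
2. A_y = 20  [BD ∥ AC ∩ DC ∥ BA]
   → A = (4, 20)
3. E_x = 20/3  [E divides AC with AE:EC = 2/3:1/3]
4. E_y = 32/3  [E divides AC with AE:EC = 2/3:1/3]
   → E = (20/3, 32/3)

A = (4, 20)
E = (20/3, 32/3)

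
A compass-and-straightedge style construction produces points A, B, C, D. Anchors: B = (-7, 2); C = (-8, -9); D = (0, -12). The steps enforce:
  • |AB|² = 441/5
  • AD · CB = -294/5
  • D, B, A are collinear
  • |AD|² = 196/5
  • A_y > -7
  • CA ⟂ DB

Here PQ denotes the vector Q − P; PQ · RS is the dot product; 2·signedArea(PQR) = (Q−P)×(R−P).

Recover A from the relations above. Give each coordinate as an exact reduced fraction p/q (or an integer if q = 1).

1. A_x = -14/5  [D, B, A are collinear ∩ CA ⟂ DB]
2. A_y = -32/5  [D, B, A are collinear ∩ CA ⟂ DB]
   → A = (-14/5, -32/5)

A = (-14/5, -32/5)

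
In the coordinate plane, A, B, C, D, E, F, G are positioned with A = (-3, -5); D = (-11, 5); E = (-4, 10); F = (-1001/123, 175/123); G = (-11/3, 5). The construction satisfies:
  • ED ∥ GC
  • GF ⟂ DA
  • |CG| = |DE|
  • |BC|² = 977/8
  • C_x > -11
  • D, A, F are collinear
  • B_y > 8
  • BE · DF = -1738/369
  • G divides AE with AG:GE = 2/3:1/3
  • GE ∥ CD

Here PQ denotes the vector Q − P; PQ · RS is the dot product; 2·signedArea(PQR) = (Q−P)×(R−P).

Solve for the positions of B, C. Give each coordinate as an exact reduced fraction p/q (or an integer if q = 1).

1. C_x = -32/3  [GE ∥ CD ∩ ED ∥ GC]
2. C_y = 0  [GE ∥ CD ∩ ED ∥ GC]
   → C = (-32/3, 0)
3. B_x = -47/12  [line -352/123·x + 440/123·y + -15686/369 = 0 ∩ |BC|² = 977/8]
4. B_y = 35/4  [line -352/123·x + 440/123·y + -15686/369 = 0 ∩ |BC|² = 977/8]
   → B = (-47/12, 35/4)

B = (-47/12, 35/4)
C = (-32/3, 0)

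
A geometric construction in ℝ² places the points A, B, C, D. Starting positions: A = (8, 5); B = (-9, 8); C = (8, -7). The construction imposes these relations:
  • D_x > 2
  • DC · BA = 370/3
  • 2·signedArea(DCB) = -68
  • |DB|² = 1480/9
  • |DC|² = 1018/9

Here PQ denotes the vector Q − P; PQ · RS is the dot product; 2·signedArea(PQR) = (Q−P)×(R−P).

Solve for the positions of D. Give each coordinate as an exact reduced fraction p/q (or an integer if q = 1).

D = (7/3, 2)

1. D_x = 7/3  [DC · BA = 370/3 ∩ 2·signedArea(DCB) = -68]
2. D_y = 2  [DC · BA = 370/3 ∩ 2·signedArea(DCB) = -68]
   → D = (7/3, 2)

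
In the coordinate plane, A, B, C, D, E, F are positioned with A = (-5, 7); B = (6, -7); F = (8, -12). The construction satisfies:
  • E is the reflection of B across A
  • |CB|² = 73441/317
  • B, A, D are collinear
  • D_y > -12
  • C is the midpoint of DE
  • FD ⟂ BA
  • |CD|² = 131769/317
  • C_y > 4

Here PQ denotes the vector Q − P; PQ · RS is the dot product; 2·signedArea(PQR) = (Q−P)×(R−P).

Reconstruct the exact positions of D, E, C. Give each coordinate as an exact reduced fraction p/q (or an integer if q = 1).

C = (-1079/317, 1575/317)
D = (2914/317, -3507/317)
E = (-16, 21)

1. D_x = 2914/317  [B, A, D are collinear ∩ FD ⟂ BA]
2. D_y = -3507/317  [B, A, D are collinear ∩ FD ⟂ BA]
   → D = (2914/317, -3507/317)
3. E_x = -16  [E is the reflection of B across A]
4. E_y = 21  [E is the reflection of B across A]
   → E = (-16, 21)
5. C_x = -1079/317  [C is the midpoint of DE]
6. C_y = 1575/317  [C is the midpoint of DE]
   → C = (-1079/317, 1575/317)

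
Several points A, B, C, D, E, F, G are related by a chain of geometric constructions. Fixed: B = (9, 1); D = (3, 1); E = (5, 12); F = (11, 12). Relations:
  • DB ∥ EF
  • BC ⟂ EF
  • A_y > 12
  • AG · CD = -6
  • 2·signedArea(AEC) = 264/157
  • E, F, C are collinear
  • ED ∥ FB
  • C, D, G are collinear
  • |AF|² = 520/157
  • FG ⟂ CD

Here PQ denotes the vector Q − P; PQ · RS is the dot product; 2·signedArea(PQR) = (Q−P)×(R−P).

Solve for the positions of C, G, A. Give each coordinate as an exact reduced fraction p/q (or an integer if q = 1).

1. C_x = 9  [E, F, C are collinear ∩ BC ⟂ EF]
2. C_y = 12  [E, F, C are collinear ∩ BC ⟂ EF]
   → C = (9, 12)
3. G_x = 1485/157  [C, D, G are collinear ∩ FG ⟂ CD]
4. G_y = 2016/157  [C, D, G are collinear ∩ FG ⟂ CD]
   → G = (1485/157, 2016/157)
5. A_x = 1449/157  [AG · CD = -6 ∩ 2·signedArea(AEC) = 264/157]
6. A_y = 1950/157  [AG · CD = -6 ∩ 2·signedArea(AEC) = 264/157]
   → A = (1449/157, 1950/157)

A = (1449/157, 1950/157)
C = (9, 12)
G = (1485/157, 2016/157)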